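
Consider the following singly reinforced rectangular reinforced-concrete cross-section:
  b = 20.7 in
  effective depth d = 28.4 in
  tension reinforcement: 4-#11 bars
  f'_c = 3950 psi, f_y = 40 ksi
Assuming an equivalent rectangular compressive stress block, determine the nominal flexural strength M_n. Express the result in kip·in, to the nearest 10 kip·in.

A_s = 4 × 1.56 = 6.24 in².
T = A_s f_y = 6.24 × 40 = 249.6 kips.
a = T/(0.85 f'_c b) = 249.6/(0.85 × 3.95 × 20.7) = 3.591 in.
M_n = T(d − a/2) = 249.6 × (28.4 − 1.7955) = 6640.5 kip·in.

M_n ≈ 6640 kip·in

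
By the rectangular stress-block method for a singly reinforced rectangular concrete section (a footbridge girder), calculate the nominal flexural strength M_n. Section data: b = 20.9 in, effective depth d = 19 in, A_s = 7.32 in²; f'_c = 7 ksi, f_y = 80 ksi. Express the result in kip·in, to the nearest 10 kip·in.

M_n ≈ 9750 kip·in

T = A_s f_y = 7.32 × 80 = 585.6 kips.
a = T/(0.85 f'_c b) = 585.6/(0.85 × 7 × 20.9) = 4.709 in.
M_n = T(d − a/2) = 585.6 × (19 − 2.3545) = 9747.6 kip·in.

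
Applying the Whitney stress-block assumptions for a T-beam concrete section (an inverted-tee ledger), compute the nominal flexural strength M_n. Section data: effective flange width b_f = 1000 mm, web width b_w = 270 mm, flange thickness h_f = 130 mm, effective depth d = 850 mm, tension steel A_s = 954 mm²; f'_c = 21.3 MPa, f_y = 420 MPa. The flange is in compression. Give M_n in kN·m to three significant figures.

M_n ≈ 336 kN·m

Tension: T = A_s f_y = 954 × 420 = 400680 N.
Try a within the flange: a = T/(0.85 f'_c b_f) = 400680/(0.85 × 21.3 × 1000) = 22.13 mm.
Since a = 22.13 ≤ h_f = 130 mm, the stress block lies entirely in the flange; analyse as a rectangular beam of width b_f.
M_n = T(d − a/2) = 400680 × (850 − 11.065) = 336.14 × 10⁶ N·mm.
M_n = 336.14 kN·m.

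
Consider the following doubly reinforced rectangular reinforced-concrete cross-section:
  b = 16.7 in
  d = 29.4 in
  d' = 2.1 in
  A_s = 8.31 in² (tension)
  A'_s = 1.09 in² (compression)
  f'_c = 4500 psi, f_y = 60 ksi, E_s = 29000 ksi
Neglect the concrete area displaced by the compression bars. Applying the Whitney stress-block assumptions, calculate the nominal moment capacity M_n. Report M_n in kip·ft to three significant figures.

Assume both steels yield.
a = (A_s − A'_s) f_y/(0.85 f'_c b) = (8.31 − 1.09) × 60/(0.85 × 4.5 × 16.7) = 6.782 in.
c = a/β₁ = 6.782/0.825 = 8.221 in; ε'_s = 0.003(c − d')/c = 0.0022 ≥ ε_y = 0.0021, so the compression steel yields.
M_n = (A_s − A'_s) f_y (d − a/2) + A'_s f_y (d − d') = 433.2 × (29.4 − 3.391) + 65.4 × (29.4 − 2.1) = 11267.1 + 1785.4 = 13052.5 kip·in = 13052.5/12 = 1087.71 kip·ft.

M_n ≈ 1090 kip·ft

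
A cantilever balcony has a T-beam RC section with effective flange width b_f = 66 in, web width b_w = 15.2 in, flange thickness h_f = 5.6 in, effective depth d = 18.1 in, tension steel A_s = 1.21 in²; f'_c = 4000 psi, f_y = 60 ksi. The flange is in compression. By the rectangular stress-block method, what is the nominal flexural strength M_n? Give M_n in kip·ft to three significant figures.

M_n ≈ 109 kip·ft

Tension: T = A_s f_y = 1.21 × 60 = 72.6 kips.
Try a within the flange: a = T/(0.85 f'_c b_f) = 72.6/(0.85 × 4 × 66) = 0.324 in.
Since a = 0.324 ≤ h_f = 5.6 in, the stress block lies entirely in the flange; analyse as a rectangular beam of width b_f.
M_n = T(d − a/2) = 72.6 × (18.1 − 0.162) = 1302.3 kip·in.
M_n = 1302.3/12 = 108.53 kip·ft.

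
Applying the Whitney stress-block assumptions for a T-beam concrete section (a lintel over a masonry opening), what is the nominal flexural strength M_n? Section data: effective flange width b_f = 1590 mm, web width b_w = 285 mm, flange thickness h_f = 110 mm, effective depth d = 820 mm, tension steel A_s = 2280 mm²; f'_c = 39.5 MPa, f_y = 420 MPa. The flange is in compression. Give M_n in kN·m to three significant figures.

Tension: T = A_s f_y = 2280 × 420 = 957600 N.
Try a within the flange: a = T/(0.85 f'_c b_f) = 957600/(0.85 × 39.5 × 1590) = 17.94 mm.
Since a = 17.94 ≤ h_f = 110 mm, the stress block lies entirely in the flange; analyse as a rectangular beam of width b_f.
M_n = T(d − a/2) = 957600 × (820 − 8.97) = 776.64 × 10⁶ N·mm.
M_n = 776.64 kN·m.

M_n ≈ 777 kN·m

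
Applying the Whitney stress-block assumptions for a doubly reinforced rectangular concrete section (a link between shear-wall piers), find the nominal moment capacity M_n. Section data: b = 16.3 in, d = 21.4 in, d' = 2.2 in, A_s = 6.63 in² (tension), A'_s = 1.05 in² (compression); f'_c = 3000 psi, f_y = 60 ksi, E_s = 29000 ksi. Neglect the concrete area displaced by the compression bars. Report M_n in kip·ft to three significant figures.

M_n ≈ 585 kip·ft

Assume both steels yield.
a = (A_s − A'_s) f_y/(0.85 f'_c b) = (6.63 − 1.05) × 60/(0.85 × 3 × 16.3) = 8.055 in.
c = a/β₁ = 8.055/0.85 = 9.476 in; ε'_s = 0.003(c − d')/c = 0.0023 ≥ ε_y = 0.0021, so the compression steel yields.
M_n = (A_s − A'_s) f_y (d − a/2) + A'_s f_y (d − d') = 334.8 × (21.4 − 4.0275) + 63 × (21.4 − 2.2) = 5816.3 + 1209.6 = 7025.9 kip·in = 7025.9/12 = 585.49 kip·ft.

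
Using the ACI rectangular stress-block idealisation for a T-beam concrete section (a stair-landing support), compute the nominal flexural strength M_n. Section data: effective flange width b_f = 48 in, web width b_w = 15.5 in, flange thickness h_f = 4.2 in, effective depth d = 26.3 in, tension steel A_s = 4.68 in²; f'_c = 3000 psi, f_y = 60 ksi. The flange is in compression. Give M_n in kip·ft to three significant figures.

Tension: T = A_s f_y = 4.68 × 60 = 280.8 kips.
Try a within the flange: a = T/(0.85 f'_c b_f) = 280.8/(0.85 × 3 × 48) = 2.294 in.
Since a = 2.294 ≤ h_f = 4.2 in, the stress block lies entirely in the flange; analyse as a rectangular beam of width b_f.
M_n = T(d − a/2) = 280.8 × (26.3 − 1.147) = 7063.0 kip·in.
M_n = 7063.0/12 = 588.58 kip·ft.

M_n ≈ 589 kip·ft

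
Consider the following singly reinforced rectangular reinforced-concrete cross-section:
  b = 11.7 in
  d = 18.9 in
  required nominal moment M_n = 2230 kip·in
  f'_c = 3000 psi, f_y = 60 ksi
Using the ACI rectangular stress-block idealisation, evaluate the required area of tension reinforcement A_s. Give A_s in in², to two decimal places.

A_s ≈ 2.23 in²

From M_n = 0.85 f'_c a b (d − a/2):
a = d − √(d² − 2M_n/(0.85 f'_c b)) = 18.9 − √(18.9² − 2 × 2230/(0.85 × 3 × 11.7)) = 4.487 in.
A_s = 0.85 f'_c a b / f_y = 0.85 × 3 × 4.487 × 11.7 / 60 = 2.231 in².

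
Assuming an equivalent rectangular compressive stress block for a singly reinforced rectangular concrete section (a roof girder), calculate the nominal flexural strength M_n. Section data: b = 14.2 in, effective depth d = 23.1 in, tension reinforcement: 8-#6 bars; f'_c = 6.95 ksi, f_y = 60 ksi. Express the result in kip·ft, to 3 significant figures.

M_n ≈ 384 kip·ft

A_s = 8 × 0.44 = 3.52 in².
T = A_s f_y = 3.52 × 60 = 211.2 kips.
a = T/(0.85 f'_c b) = 211.2/(0.85 × 6.95 × 14.2) = 2.518 in.
M_n = T(d − a/2) = 211.2 × (23.1 − 1.259) = 4612.8 kip·in = 4612.8/12 = 384.40 kip·ft.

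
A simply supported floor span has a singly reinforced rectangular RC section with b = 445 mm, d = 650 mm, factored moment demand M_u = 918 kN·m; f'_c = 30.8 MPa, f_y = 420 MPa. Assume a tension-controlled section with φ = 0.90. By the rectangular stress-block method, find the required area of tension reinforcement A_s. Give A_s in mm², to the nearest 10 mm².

M_n = M_u/φ = 918/0.90 = 1020 kN·m.
With M_n = 0.85 f'_c a b (d − a/2), solve the quadratic for a:
a = d − √(d² − 2M_n/(0.85 f'_c b)) = 650 − √(650² − 2 × 1020×10⁶/(0.85 × 30.8 × 445)) = 152.61 mm.
A_s = 0.85 f'_c a b / f_y = 0.85 × 30.8 × 152.61 × 445 / 420 = 4233.1 mm².

A_s ≈ 4230 mm²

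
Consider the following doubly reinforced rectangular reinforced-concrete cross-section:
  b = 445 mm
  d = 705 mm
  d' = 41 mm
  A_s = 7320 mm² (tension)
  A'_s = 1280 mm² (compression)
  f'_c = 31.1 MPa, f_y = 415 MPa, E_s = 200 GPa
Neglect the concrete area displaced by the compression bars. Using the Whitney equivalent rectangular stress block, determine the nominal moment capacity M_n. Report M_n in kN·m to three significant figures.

M_n ≈ 1850 kN·m

Assume both tension and compression steel yield.
Net tension couple steel: A_s − A'_s = 6040 mm².
a = (A_s − A'_s) f_y / (0.85 f'_c b) = 2506600/(0.85 × 31.1 × 445) = 213.08 mm.
c = a/β₁ = 213.08/0.828 = 257.34 mm; ε'_s = 0.003(c − d')/c = 0.0025 ≥ f_y/E_s = 0.0021, so compression steel does yield.
M_n = (A_s − A'_s) f_y (d − a/2) + A'_s f_y (d − d') = [2506600 × (705 − 106.54) + 531200 × (705 − 41)] × 10⁻⁶ = 1500.10 + 352.72 = 1852.82 kN·m.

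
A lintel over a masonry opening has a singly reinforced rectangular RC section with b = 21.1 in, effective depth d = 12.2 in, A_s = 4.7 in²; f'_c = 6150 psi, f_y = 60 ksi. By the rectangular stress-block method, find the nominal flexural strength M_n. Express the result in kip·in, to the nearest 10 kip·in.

T = A_s f_y = 4.7 × 60 = 282 kips.
a = T/(0.85 f'_c b) = 282/(0.85 × 6.15 × 21.1) = 2.557 in.
M_n = T(d − a/2) = 282 × (12.2 − 1.2785) = 3079.9 kip·in.

M_n ≈ 3080 kip·in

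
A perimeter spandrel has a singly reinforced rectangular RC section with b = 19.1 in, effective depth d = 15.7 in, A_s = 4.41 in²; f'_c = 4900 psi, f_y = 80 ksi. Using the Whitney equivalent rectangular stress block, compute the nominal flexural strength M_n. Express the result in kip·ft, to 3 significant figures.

T = A_s f_y = 4.41 × 80 = 352.8 kips.
a = T/(0.85 f'_c b) = 352.8/(0.85 × 4.9 × 19.1) = 4.435 in.
M_n = T(d − a/2) = 352.8 × (15.7 − 2.2175) = 4756.6 kip·in = 4756.6/12 = 396.38 kip·ft.

M_n ≈ 396 kip·ft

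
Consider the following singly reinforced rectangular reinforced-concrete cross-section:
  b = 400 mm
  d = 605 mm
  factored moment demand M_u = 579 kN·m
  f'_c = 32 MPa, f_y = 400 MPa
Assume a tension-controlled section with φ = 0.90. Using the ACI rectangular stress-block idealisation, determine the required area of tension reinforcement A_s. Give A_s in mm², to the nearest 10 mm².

M_n = M_u/φ = 579/0.90 = 643.333 kN·m.
With M_n = 0.85 f'_c a b (d − a/2), solve the quadratic for a:
a = d − √(d² − 2M_n/(0.85 f'_c b)) = 605 − √(605² − 2 × 643.333×10⁶/(0.85 × 32 × 400)) = 107.24 mm.
A_s = 0.85 f'_c a b / f_y = 0.85 × 32 × 107.24 × 400 / 400 = 2916.9 mm².

A_s ≈ 2920 mm²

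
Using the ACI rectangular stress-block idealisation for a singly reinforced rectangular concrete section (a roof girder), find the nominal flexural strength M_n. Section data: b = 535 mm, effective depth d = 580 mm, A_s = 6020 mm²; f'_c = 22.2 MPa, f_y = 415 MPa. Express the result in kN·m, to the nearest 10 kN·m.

T = A_s f_y = 6020 × 415 = 2498300 N = 2498.3 kN.
From C = T: a = T/(0.85 f'_c b) = 2498300/(0.85 × 22.2 × 535) = 247.47 mm.
M_n = T(d − a/2) = 2498.3 kN × (580 − 123.735) mm = 1139.89 kN·m.

M_n ≈ 1140 kN·m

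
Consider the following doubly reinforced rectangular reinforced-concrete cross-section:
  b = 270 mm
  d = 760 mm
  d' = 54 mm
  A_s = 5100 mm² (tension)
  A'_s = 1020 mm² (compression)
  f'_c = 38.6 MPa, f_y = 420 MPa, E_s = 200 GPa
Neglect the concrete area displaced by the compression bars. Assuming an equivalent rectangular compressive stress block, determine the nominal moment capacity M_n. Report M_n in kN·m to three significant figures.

Assume both tension and compression steel yield.
Net tension couple steel: A_s − A'_s = 4080 mm².
a = (A_s − A'_s) f_y / (0.85 f'_c b) = 1713600/(0.85 × 38.6 × 270) = 193.44 mm.
c = a/β₁ = 193.44/0.774 = 249.92 mm; ε'_s = 0.003(c − d')/c = 0.0024 ≥ f_y/E_s = 0.0021, so compression steel does yield.
M_n = (A_s − A'_s) f_y (d − a/2) + A'_s f_y (d − d') = [1713600 × (760 − 96.72) + 428400 × (760 − 54)] × 10⁻⁶ = 1136.60 + 302.45 = 1439.05 kN·m.

M_n ≈ 1440 kN·m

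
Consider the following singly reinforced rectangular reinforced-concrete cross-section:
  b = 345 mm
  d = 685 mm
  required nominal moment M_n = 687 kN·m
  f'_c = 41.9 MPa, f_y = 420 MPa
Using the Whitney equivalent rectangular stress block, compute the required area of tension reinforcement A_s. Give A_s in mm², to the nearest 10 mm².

A_s ≈ 2550 mm²

With M_n = 0.85 f'_c a b (d − a/2), solve the quadratic for a:
a = d − √(d² − 2M_n/(0.85 f'_c b)) = 685 − √(685² − 2 × 687×10⁶/(0.85 × 41.9 × 345)) = 87.17 mm.
A_s = 0.85 f'_c a b / f_y = 0.85 × 41.9 × 87.17 × 345 / 420 = 2550.2 mm².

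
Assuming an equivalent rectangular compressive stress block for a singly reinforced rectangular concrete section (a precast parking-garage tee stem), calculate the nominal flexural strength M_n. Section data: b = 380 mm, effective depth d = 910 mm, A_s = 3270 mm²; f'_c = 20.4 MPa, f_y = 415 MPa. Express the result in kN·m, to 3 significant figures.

T = A_s f_y = 3270 × 415 = 1357050 N = 1357.05 kN.
From C = T: a = T/(0.85 f'_c b) = 1357050/(0.85 × 20.4 × 380) = 205.95 mm.
M_n = T(d − a/2) = 1357.05 kN × (910 − 102.975) mm = 1095.17 kN·m.

M_n ≈ 1100 kN·m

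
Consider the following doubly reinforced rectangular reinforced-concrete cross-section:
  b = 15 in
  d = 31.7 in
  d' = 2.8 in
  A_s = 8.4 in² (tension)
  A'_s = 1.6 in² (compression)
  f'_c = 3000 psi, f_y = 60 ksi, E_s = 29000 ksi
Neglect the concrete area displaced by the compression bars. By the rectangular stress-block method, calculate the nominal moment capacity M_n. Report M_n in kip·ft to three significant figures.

Assume both steels yield.
a = (A_s − A'_s) f_y/(0.85 f'_c b) = (8.4 − 1.6) × 60/(0.85 × 3 × 15) = 10.667 in.
c = a/β₁ = 10.667/0.85 = 12.549 in; ε'_s = 0.003(c − d')/c = 0.0023 ≥ ε_y = 0.0021, so the compression steel yields.
M_n = (A_s − A'_s) f_y (d − a/2) + A'_s f_y (d − d') = 408 × (31.7 − 5.3335) + 96 × (31.7 − 2.8) = 10757.5 + 2774.4 = 13531.9 kip·in = 13531.9/12 = 1127.66 kip·ft.

M_n ≈ 1130 kip·ft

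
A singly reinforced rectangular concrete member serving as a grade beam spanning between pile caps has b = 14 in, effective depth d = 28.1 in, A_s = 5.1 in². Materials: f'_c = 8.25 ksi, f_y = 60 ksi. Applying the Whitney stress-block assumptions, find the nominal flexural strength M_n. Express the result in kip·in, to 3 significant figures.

M_n ≈ 8120 kip·in

T = A_s f_y = 5.1 × 60 = 306 kips.
a = T/(0.85 f'_c b) = 306/(0.85 × 8.25 × 14) = 3.117 in.
M_n = T(d − a/2) = 306 × (28.1 − 1.5585) = 8121.7 kip·in.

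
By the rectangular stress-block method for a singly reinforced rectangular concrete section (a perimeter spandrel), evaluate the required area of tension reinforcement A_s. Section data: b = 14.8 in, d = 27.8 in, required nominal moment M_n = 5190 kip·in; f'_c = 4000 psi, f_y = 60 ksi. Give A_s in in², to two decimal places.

A_s ≈ 3.35 in²

From M_n = 0.85 f'_c a b (d − a/2):
a = d − √(d² − 2M_n/(0.85 f'_c b)) = 27.8 − √(27.8² − 2 × 5190/(0.85 × 4 × 14.8)) = 3.997 in.
A_s = 0.85 f'_c a b / f_y = 0.85 × 4 × 3.997 × 14.8 / 60 = 3.352 in².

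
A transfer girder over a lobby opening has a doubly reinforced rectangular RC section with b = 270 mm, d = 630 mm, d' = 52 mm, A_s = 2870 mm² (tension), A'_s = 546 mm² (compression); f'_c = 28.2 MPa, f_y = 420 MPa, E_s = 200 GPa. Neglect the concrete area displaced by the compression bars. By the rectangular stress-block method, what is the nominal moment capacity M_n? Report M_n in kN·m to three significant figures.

M_n ≈ 674 kN·m

Assume both tension and compression steel yield.
Net tension couple steel: A_s − A'_s = 2324 mm².
a = (A_s − A'_s) f_y / (0.85 f'_c b) = 976080/(0.85 × 28.2 × 270) = 150.82 mm.
c = a/β₁ = 150.82/0.849 = 177.64 mm; ε'_s = 0.003(c − d')/c = 0.0021 ≥ f_y/E_s = 0.0021, so compression steel does yield.
M_n = (A_s − A'_s) f_y (d − a/2) + A'_s f_y (d − d') = [976080 × (630 − 75.41) + 229320 × (630 − 52)] × 10⁻⁶ = 541.32 + 132.55 = 673.87 kN·m.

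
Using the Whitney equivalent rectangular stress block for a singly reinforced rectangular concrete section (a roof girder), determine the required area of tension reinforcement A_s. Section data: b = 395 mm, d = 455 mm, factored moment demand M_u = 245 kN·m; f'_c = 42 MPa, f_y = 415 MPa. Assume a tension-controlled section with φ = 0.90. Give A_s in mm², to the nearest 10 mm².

M_n = M_u/φ = 245/0.90 = 272.222 kN·m.
With M_n = 0.85 f'_c a b (d − a/2), solve the quadratic for a:
a = d − √(d² − 2M_n/(0.85 f'_c b)) = 455 − √(455² − 2 × 272.222×10⁶/(0.85 × 42 × 395)) = 44.61 mm.
A_s = 0.85 f'_c a b / f_y = 0.85 × 42 × 44.61 × 395 / 415 = 1515.8 mm².

A_s ≈ 1520 mm²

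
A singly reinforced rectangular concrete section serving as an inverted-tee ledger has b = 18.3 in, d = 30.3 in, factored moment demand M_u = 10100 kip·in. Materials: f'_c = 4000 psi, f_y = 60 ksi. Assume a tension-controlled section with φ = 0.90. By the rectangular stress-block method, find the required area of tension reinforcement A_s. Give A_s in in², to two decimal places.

M_n = M_u/φ = 10100/0.90 = 11222.2 kip·in.
From M_n = 0.85 f'_c a b (d − a/2):
a = d − √(d² − 2M_n/(0.85 f'_c b)) = 30.3 − √(30.3² − 2 × 11222.2/(0.85 × 4 × 18.3)) = 6.691 in.
A_s = 0.85 f'_c a b / f_y = 0.85 × 4 × 6.691 × 18.3 / 60 = 6.939 in².

A_s ≈ 6.94 in²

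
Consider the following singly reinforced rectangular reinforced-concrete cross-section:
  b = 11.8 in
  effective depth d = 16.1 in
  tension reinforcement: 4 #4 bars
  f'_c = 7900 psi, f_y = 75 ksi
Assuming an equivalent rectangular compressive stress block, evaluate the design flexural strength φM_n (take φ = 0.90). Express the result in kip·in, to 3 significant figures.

A_s = 4 × 0.2 = 0.8 in².
T = A_s f_y = 0.8 × 75 = 60 kips.
a = T/(0.85 f'_c b) = 60/(0.85 × 7.9 × 11.8) = 0.757 in.
M_n = T(d − a/2) = 60 × (16.1 − 0.3785) = 943.3 kip·in.
φM_n = 0.90 × 943.3 = 849.0 kip·in.

φM_n ≈ 849 kip·in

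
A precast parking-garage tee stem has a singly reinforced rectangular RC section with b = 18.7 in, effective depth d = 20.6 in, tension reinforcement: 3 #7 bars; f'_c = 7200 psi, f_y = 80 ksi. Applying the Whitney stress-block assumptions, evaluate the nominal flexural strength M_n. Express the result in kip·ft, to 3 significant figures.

A_s = 3 × 0.6 = 1.8 in².
T = A_s f_y = 1.8 × 80 = 144 kips.
a = T/(0.85 f'_c b) = 144/(0.85 × 7.2 × 18.7) = 1.258 in.
M_n = T(d − a/2) = 144 × (20.6 − 0.629) = 2875.8 kip·in = 2875.8/12 = 239.65 kip·ft.

M_n ≈ 240 kip·ft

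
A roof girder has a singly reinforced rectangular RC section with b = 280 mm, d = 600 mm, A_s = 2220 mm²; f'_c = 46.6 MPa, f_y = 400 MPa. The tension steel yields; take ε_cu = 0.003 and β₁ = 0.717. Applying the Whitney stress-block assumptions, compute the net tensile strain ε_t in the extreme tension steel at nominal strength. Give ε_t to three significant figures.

ε_t ≈ 0.0131

a = A_s f_y/(0.85 f'_c b) = 80.07 mm.
β₁ = 0.717, so c = a/β₁ = 80.07/0.717 = 111.67 mm.
From the linear strain diagram with ε_cu = 0.003: ε_t = 0.003 (d − c)/c = 0.003 × (600 − 111.67)/111.67 = 0.0131.
Since ε_t ≥ 0.005, the section is tension-controlled.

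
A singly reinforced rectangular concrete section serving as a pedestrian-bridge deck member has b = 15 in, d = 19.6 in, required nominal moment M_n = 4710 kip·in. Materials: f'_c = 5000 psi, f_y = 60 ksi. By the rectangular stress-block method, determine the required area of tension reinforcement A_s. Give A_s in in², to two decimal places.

A_s ≈ 4.49 in²

From M_n = 0.85 f'_c a b (d − a/2):
a = d − √(d² − 2M_n/(0.85 f'_c b)) = 19.6 − √(19.6² − 2 × 4710/(0.85 × 5 × 15)) = 4.225 in.
A_s = 0.85 f'_c a b / f_y = 0.85 × 5 × 4.225 × 15 / 60 = 4.489 in².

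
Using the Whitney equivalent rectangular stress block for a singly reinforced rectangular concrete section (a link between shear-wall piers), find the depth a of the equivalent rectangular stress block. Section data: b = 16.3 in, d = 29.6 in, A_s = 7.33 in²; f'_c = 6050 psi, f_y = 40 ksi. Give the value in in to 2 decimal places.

T = A_s f_y = 7.33 × 40 = 293.2 kips.
a = T/(0.85 f'_c b) = 293.2/(0.85 × 6.05 × 16.3) = 3.50 in.

a ≈ 3.50 in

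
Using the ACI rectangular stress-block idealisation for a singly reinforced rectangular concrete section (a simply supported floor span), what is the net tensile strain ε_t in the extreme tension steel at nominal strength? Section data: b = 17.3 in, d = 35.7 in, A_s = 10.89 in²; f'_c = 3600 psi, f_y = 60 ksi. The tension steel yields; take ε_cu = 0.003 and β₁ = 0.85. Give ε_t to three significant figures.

a = A_s f_y/(0.85 f'_c b) = 12.343 in.
β₁ = 0.85, so c = a/β₁ = 12.343/0.85 = 14.521 in.
From the linear strain diagram with ε_cu = 0.003: ε_t = 0.003 (d − c)/c = 0.003 × (35.7 − 14.521)/14.521 = 0.00438.
ε_t is between 0.004 and 0.005 — transition zone.

ε_t ≈ 0.00438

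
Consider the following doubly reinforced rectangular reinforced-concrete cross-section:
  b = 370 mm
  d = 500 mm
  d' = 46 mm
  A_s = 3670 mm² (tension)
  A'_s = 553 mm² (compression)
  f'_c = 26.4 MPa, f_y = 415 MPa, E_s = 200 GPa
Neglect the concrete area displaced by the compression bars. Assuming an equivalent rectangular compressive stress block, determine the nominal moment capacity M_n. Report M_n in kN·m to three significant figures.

M_n ≈ 650 kN·m

Assume both tension and compression steel yield.
Net tension couple steel: A_s − A'_s = 3117 mm².
a = (A_s − A'_s) f_y / (0.85 f'_c b) = 1293555/(0.85 × 26.4 × 370) = 155.80 mm.
c = a/β₁ = 155.80/0.85 = 183.29 mm; ε'_s = 0.003(c − d')/c = 0.0022 ≥ f_y/E_s = 0.0021, so compression steel does yield.
M_n = (A_s − A'_s) f_y (d − a/2) + A'_s f_y (d − d') = [1293555 × (500 − 77.9) + 229495 × (500 − 46)] × 10⁻⁶ = 546.01 + 104.19 = 650.20 kN·m.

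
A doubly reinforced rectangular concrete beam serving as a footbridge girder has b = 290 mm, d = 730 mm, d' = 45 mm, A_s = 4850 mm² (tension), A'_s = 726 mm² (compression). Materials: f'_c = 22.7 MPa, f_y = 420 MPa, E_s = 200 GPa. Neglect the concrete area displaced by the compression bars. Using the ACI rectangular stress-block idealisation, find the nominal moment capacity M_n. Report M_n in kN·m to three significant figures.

Assume both tension and compression steel yield.
Net tension couple steel: A_s − A'_s = 4124 mm².
a = (A_s − A'_s) f_y / (0.85 f'_c b) = 1732080/(0.85 × 22.7 × 290) = 309.55 mm.
c = a/β₁ = 309.55/0.85 = 364.18 mm; ε'_s = 0.003(c − d')/c = 0.0026 ≥ f_y/E_s = 0.0021, so compression steel does yield.
M_n = (A_s − A'_s) f_y (d − a/2) + A'_s f_y (d − d') = [1732080 × (730 − 154.775) + 304920 × (730 − 45)] × 10⁻⁶ = 996.34 + 208.87 = 1205.21 kN·m.

M_n ≈ 1210 kN·m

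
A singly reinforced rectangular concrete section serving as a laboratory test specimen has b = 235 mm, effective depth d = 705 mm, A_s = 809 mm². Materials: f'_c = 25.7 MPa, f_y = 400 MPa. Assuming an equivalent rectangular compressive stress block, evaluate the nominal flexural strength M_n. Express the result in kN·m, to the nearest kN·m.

M_n ≈ 218 kN·m

T = A_s f_y = 809 × 400 = 323600 N = 323.6 kN.
From C = T: a = T/(0.85 f'_c b) = 323600/(0.85 × 25.7 × 235) = 63.04 mm.
M_n = T(d − a/2) = 323.6 kN × (705 − 31.52) mm = 217.94 kN·m.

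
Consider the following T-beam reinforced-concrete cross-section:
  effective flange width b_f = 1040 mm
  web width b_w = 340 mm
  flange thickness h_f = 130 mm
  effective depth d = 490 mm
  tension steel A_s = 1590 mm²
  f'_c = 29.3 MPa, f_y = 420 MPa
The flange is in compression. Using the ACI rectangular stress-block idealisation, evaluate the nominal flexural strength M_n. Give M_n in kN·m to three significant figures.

Tension: T = A_s f_y = 1590 × 420 = 667800 N.
Try a within the flange: a = T/(0.85 f'_c b_f) = 667800/(0.85 × 29.3 × 1040) = 25.78 mm.
Since a = 25.78 ≤ h_f = 130 mm, the stress block lies entirely in the flange; analyse as a rectangular beam of width b_f.
M_n = T(d − a/2) = 667800 × (490 − 12.89) = 318.61 × 10⁶ N·mm.
M_n = 318.61 kN·m.

M_n ≈ 319 kN·m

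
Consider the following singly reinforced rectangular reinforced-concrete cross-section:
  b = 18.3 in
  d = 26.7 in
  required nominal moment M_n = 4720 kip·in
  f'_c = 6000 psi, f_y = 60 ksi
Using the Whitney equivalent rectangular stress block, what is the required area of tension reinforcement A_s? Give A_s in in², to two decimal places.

A_s ≈ 3.06 in²

From M_n = 0.85 f'_c a b (d − a/2):
a = d − √(d² − 2M_n/(0.85 f'_c b)) = 26.7 − √(26.7² − 2 × 4720/(0.85 × 6 × 18.3)) = 1.967 in.
A_s = 0.85 f'_c a b / f_y = 0.85 × 6 × 1.967 × 18.3 / 60 = 3.060 in².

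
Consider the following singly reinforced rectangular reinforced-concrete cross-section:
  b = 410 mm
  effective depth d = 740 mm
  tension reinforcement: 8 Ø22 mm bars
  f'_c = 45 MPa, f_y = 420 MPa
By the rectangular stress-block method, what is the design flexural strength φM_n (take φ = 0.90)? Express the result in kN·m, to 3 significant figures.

φM_n ≈ 804 kN·m

A_s = 8 × 380 = 3040 mm².
T = A_s f_y = 3040 × 420 = 1276800 N = 1276.8 kN.
From C = T: a = T/(0.85 f'_c b) = 1276800/(0.85 × 45 × 410) = 81.42 mm.
M_n = T(d − a/2) = 1276.8 kN × (740 − 40.71) mm = 892.85 kN·m.
φM_n = 0.90 × 892.85 = 803.57 kN·m.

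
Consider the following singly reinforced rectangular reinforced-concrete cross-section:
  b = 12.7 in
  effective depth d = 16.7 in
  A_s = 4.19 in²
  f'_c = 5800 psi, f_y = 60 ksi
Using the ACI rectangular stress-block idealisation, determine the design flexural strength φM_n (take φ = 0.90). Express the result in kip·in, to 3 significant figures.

φM_n ≈ 3320 kip·in

T = A_s f_y = 4.19 × 60 = 251.4 kips.
a = T/(0.85 f'_c b) = 251.4/(0.85 × 5.8 × 12.7) = 4.015 in.
M_n = T(d − a/2) = 251.4 × (16.7 − 2.0075) = 3693.7 kip·in.
φM_n = 0.90 × 3693.7 = 3324.3 kip·in.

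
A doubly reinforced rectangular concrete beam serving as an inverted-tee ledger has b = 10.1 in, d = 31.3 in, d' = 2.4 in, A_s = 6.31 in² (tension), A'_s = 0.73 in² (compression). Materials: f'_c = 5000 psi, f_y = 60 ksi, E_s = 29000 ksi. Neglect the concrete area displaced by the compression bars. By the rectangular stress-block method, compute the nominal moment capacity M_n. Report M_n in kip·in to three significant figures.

M_n ≈ 10400 kip·in

Assume both steels yield.
a = (A_s − A'_s) f_y/(0.85 f'_c b) = (6.31 − 0.73) × 60/(0.85 × 5 × 10.1) = 7.800 in.
c = a/β₁ = 7.800/0.8 = 9.750 in; ε'_s = 0.003(c − d')/c = 0.0023 ≥ ε_y = 0.0021, so the compression steel yields.
M_n = (A_s − A'_s) f_y (d − a/2) + A'_s f_y (d − d') = 334.8 × (31.3 − 3.9) + 43.8 × (31.3 − 2.4) = 9173.5 + 1265.8 = 10439.3 kip·in.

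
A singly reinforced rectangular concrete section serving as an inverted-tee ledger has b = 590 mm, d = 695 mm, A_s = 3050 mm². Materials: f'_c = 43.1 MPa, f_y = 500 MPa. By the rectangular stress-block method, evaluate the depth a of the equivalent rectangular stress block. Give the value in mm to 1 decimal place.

T = A_s f_y = 3050 × 500 = 1525000 N = 1525 kN.
Setting C = 0.85 f'_c a b equal to T: a = 1525000/(0.85 × 43.1 × 590) = 70.6 mm.

a ≈ 70.6 mm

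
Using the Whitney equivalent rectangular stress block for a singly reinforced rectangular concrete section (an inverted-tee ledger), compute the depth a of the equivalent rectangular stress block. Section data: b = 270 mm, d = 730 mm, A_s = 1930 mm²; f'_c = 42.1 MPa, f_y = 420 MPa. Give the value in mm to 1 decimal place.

a ≈ 83.9 mm

T = A_s f_y = 1930 × 420 = 810600 N = 810.6 kN.
Setting C = 0.85 f'_c a b equal to T: a = 810600/(0.85 × 42.1 × 270) = 83.9 mm.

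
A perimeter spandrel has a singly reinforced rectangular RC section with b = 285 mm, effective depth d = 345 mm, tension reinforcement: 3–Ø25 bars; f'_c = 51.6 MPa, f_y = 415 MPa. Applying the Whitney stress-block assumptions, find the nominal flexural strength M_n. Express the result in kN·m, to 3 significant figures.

A_s = 3 × 491 = 1473 mm².
T = A_s f_y = 1473 × 415 = 611295 N = 611.295 kN.
From C = T: a = T/(0.85 f'_c b) = 611295/(0.85 × 51.6 × 285) = 48.90 mm.
M_n = T(d − a/2) = 611.295 kN × (345 − 24.45) mm = 195.95 kN·m.

M_n ≈ 196 kN·m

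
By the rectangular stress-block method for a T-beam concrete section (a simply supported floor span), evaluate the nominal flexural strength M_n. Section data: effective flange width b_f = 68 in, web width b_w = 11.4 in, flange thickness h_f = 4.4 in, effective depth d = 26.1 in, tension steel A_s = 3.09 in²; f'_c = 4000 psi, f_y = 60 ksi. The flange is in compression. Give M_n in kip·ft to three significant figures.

M_n ≈ 397 kip·ft

Tension: T = A_s f_y = 3.09 × 60 = 185.4 kips.
Try a within the flange: a = T/(0.85 f'_c b_f) = 185.4/(0.85 × 4 × 68) = 0.802 in.
Since a = 0.802 ≤ h_f = 4.4 in, the stress block lies entirely in the flange; analyse as a rectangular beam of width b_f.
M_n = T(d − a/2) = 185.4 × (26.1 − 0.401) = 4764.6 kip·in.
M_n = 4764.6/12 = 397.05 kip·ft.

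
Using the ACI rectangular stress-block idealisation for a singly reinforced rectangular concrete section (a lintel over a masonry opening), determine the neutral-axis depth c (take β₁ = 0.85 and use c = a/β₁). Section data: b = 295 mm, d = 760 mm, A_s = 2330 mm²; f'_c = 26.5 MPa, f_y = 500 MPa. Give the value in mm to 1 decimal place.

c ≈ 206.3 mm

T = A_s f_y = 2330 × 500 = 1165000 N = 1165 kN.
Setting C = 0.85 f'_c a b equal to T: a = 1165000/(0.85 × 26.5 × 295) = 175.323 mm.
With β₁ = 0.85, c = a/β₁ = 175.323/0.85 = 206.3 mm.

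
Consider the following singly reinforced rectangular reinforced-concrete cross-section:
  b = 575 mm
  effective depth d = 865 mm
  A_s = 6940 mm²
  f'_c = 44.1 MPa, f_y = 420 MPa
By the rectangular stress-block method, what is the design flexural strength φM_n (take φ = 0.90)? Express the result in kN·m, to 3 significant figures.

φM_n ≈ 2090 kN·m

T = A_s f_y = 6940 × 420 = 2914800 N = 2914.8 kN.
From C = T: a = T/(0.85 f'_c b) = 2914800/(0.85 × 44.1 × 575) = 135.23 mm.
M_n = T(d − a/2) = 2914.8 kN × (865 − 67.615) mm = 2324.22 kN·m.
φM_n = 0.90 × 2324.22 = 2091.80 kN·m.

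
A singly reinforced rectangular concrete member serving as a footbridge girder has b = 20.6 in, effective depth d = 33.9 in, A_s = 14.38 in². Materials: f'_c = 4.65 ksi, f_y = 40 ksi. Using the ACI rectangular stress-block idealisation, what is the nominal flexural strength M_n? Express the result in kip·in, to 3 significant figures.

M_n ≈ 17500 kip·in

T = A_s f_y = 14.38 × 40 = 575.2 kips.
a = T/(0.85 f'_c b) = 575.2/(0.85 × 4.65 × 20.6) = 7.064 in.
M_n = T(d − a/2) = 575.2 × (33.9 − 3.532) = 17467.7 kip·in.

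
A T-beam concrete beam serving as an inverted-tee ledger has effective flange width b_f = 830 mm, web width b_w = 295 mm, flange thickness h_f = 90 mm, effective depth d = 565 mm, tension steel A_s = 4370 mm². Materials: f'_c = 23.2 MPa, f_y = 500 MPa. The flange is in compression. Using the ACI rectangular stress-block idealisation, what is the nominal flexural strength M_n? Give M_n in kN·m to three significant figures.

Tension: T = A_s f_y = 4370 × 500 = 2185000 N.
Try a within the flange: a = T/(0.85 f'_c b_f) = 2185000/(0.85 × 23.2 × 830) = 133.50 mm.
a = 133.50 > h_f = 90 mm: the block extends into the web. Split into flange-overhang and web parts.
C_f = 0.85 f'_c (b_f − b_w) h_f = 0.85 × 23.2 × (830 − 295) × 90 = 949518 N.
Remaining web compression depth: a_w = (T − C_f)/(0.85 f'_c b_w) = (2185000 − 949518)/(0.85 × 23.2 × 295) = 212.38 mm.
M_n = C_f(d − h_f/2) + (T − C_f)(d − a_w/2) = 949518 × (565 − 45) + 1235482 × (565 − 106.19) = 493.75 + 566.85 = 1060.60 × 10⁶ N·mm.
M_n = 1060.60 kN·m.

M_n ≈ 1060 kN·m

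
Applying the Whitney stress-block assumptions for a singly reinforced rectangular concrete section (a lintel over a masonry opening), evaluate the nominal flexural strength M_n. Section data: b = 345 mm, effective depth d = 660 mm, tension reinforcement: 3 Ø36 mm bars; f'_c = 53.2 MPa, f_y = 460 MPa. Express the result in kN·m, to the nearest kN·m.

A_s = 3 × 1018 = 3054 mm².
T = A_s f_y = 3054 × 460 = 1404840 N = 1404.84 kN.
From C = T: a = T/(0.85 f'_c b) = 1404840/(0.85 × 53.2 × 345) = 90.05 mm.
M_n = T(d − a/2) = 1404.84 kN × (660 − 45.025) mm = 863.94 kN·m.

M_n ≈ 864 kN·m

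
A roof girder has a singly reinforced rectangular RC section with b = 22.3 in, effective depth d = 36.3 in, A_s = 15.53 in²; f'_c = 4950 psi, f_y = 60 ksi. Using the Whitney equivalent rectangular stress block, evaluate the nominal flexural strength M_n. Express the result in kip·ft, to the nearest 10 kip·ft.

M_n ≈ 2430 kip·ft

T = A_s f_y = 15.53 × 60 = 931.8 kips.
a = T/(0.85 f'_c b) = 931.8/(0.85 × 4.95 × 22.3) = 9.931 in.
M_n = T(d − a/2) = 931.8 × (36.3 − 4.9655) = 29197.5 kip·in = 29197.5/12 = 2433.13 kip·ft.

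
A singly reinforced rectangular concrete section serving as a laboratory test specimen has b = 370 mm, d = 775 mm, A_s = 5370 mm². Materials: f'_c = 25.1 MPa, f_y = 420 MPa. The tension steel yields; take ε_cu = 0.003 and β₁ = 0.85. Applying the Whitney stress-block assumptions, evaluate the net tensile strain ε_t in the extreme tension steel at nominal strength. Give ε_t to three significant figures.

a = A_s f_y/(0.85 f'_c b) = 285.71 mm.
β₁ = 0.85, so c = a/β₁ = 285.71/0.85 = 336.13 mm.
From the linear strain diagram with ε_cu = 0.003: ε_t = 0.003 (d − c)/c = 0.003 × (775 − 336.13)/336.13 = 0.00392.
ε_t < 0.004 — the section is over-reinforced for flexure under ACI limits.

ε_t ≈ 0.00392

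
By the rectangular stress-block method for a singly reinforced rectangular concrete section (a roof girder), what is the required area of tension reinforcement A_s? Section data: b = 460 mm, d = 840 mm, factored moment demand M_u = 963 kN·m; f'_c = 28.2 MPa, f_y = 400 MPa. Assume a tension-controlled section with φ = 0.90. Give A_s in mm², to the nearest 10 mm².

A_s ≈ 3440 mm²

M_n = M_u/φ = 963/0.90 = 1070 kN·m.
With M_n = 0.85 f'_c a b (d − a/2), solve the quadratic for a:
a = d − √(d² − 2M_n/(0.85 f'_c b)) = 840 − √(840² − 2 × 1070×10⁶/(0.85 × 28.2 × 460)) = 124.80 mm.
A_s = 0.85 f'_c a b / f_y = 0.85 × 28.2 × 124.80 × 460 / 400 = 3440.2 mm².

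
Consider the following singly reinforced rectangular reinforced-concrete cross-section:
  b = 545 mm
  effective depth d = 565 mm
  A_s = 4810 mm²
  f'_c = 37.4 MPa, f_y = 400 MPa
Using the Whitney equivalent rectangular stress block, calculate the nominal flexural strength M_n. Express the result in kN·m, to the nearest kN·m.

M_n ≈ 980 kN·m

T = A_s f_y = 4810 × 400 = 1924000 N = 1924 kN.
From C = T: a = T/(0.85 f'_c b) = 1924000/(0.85 × 37.4 × 545) = 111.05 mm.
M_n = T(d − a/2) = 1924 kN × (565 − 55.525) mm = 980.23 kN·m.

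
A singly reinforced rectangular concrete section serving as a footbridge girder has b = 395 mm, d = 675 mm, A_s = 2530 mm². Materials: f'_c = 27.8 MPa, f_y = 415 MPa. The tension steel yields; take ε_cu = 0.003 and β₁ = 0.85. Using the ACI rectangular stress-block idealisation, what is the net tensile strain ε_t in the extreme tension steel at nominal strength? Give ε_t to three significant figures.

ε_t ≈ 0.0123

a = A_s f_y/(0.85 f'_c b) = 112.49 mm.
β₁ = 0.85, so c = a/β₁ = 112.49/0.85 = 132.34 mm.
From the linear strain diagram with ε_cu = 0.003: ε_t = 0.003 (d − c)/c = 0.003 × (675 − 132.34)/132.34 = 0.0123.
Since ε_t ≥ 0.005, the section is tension-controlled.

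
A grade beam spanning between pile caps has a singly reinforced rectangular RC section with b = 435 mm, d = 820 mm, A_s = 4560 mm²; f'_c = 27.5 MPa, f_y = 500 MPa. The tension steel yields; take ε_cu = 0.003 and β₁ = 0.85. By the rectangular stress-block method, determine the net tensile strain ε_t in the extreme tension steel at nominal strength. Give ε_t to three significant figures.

a = A_s f_y/(0.85 f'_c b) = 224.23 mm.
β₁ = 0.85, so c = a/β₁ = 224.23/0.85 = 263.80 mm.
From the linear strain diagram with ε_cu = 0.003: ε_t = 0.003 (d − c)/c = 0.003 × (820 − 263.80)/263.80 = 0.00633.
Since ε_t ≥ 0.005, the section is tension-controlled.

ε_t ≈ 0.00633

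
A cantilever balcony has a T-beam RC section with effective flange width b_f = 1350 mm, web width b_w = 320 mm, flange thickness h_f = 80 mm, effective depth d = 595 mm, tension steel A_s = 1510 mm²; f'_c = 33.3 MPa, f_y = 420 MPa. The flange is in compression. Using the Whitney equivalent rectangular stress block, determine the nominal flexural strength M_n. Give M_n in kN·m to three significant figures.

Tension: T = A_s f_y = 1510 × 420 = 634200 N.
Try a within the flange: a = T/(0.85 f'_c b_f) = 634200/(0.85 × 33.3 × 1350) = 16.60 mm.
Since a = 16.60 ≤ h_f = 80 mm, the stress block lies entirely in the flange; analyse as a rectangular beam of width b_f.
M_n = T(d − a/2) = 634200 × (595 − 8.3) = 372.09 × 10⁶ N·mm.
M_n = 372.09 kN·m.

M_n ≈ 372 kN·m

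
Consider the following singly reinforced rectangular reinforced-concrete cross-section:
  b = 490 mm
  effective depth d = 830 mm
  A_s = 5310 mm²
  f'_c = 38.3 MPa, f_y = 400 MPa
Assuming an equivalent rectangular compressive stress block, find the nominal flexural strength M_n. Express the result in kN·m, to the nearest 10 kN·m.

T = A_s f_y = 5310 × 400 = 2124000 N = 2124 kN.
From C = T: a = T/(0.85 f'_c b) = 2124000/(0.85 × 38.3 × 490) = 133.15 mm.
M_n = T(d − a/2) = 2124 kN × (830 − 66.575) mm = 1621.51 kN·m.

M_n ≈ 1620 kN·m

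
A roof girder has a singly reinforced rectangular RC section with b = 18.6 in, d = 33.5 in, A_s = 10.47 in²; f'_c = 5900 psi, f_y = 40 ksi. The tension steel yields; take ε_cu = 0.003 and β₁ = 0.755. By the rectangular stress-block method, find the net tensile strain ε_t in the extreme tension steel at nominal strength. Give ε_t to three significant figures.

a = A_s f_y/(0.85 f'_c b) = 4.490 in.
β₁ = 0.755, so c = a/β₁ = 4.490/0.755 = 5.947 in.
From the linear strain diagram with ε_cu = 0.003: ε_t = 0.003 (d − c)/c = 0.003 × (33.5 − 5.947)/5.947 = 0.0139.
Since ε_t ≥ 0.005, the section is tension-controlled.

ε_t ≈ 0.0139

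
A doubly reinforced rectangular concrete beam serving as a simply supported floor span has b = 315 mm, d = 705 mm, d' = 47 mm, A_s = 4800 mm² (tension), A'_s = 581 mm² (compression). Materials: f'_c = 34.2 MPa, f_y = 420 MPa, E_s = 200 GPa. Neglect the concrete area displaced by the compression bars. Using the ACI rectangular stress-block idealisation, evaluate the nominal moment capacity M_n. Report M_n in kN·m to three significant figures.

Assume both tension and compression steel yield.
Net tension couple steel: A_s − A'_s = 4219 mm².
a = (A_s − A'_s) f_y / (0.85 f'_c b) = 1771980/(0.85 × 34.2 × 315) = 193.51 mm.
c = a/β₁ = 193.51/0.806 = 240.09 mm; ε'_s = 0.003(c − d')/c = 0.0024 ≥ f_y/E_s = 0.0021, so compression steel does yield.
M_n = (A_s − A'_s) f_y (d − a/2) + A'_s f_y (d − d') = [1771980 × (705 − 96.755) + 244020 × (705 − 47)] × 10⁻⁶ = 1077.80 + 160.57 = 1238.37 kN·m.

M_n ≈ 1240 kN·m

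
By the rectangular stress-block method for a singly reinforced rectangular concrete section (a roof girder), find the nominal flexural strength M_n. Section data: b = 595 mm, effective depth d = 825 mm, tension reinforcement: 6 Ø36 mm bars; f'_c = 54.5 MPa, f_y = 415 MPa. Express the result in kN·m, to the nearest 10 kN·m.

M_n ≈ 1970 kN·m

A_s = 6 × 1018 = 6108 mm².
T = A_s f_y = 6108 × 415 = 2534820 N = 2534.82 kN.
From C = T: a = T/(0.85 f'_c b) = 2534820/(0.85 × 54.5 × 595) = 91.96 mm.
M_n = T(d − a/2) = 2534.82 kN × (825 − 45.98) mm = 1974.68 kN·m.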